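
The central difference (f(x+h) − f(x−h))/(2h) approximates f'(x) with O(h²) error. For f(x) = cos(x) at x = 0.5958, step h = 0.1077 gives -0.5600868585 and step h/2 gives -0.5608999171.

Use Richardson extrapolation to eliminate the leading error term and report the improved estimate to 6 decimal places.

Method order is 2; weight 2^2 = 4.
2^2·A(h/2) = -2.2435996684; minus A(h) gives -1.6835128099.
(4·(-0.5608999171) − (-0.5600868585))/(4 − 1) = -0.5611709366
Gap between inputs: 8.131e-04; correction applied: −0.0002710195.

-0.561171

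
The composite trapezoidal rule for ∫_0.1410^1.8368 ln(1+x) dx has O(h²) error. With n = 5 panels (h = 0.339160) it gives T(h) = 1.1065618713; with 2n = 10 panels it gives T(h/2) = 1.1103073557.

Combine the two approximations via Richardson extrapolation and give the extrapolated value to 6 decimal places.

Leading term ∝ h^2; use weight 4 = 2^2.
Numerator 4×A(h/2) − A(h) = 4×1.1103073557 − 1.1065618713 = 3.3346675515
R = 3.3346675515/3 = 1.1115558505

1.111556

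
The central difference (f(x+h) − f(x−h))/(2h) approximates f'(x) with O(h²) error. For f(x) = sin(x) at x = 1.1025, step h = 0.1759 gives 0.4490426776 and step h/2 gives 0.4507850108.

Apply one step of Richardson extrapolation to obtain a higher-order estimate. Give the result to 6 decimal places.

0.451366

r = 2, so 2^r = 4.
Weighted: 1.8031400432 − 0.4490426776 = 1.3540973656
Divide by 2^2 − 1 = 3.
Extrapolated: 1.3540973656 / 3 = 0.4513657885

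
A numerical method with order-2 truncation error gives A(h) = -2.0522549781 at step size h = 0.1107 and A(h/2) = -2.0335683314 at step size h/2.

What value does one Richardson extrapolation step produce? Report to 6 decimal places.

With r = 2 the leading error scales as h^2, so the weight is 2^2 = 4.
Weighted: (-8.1342733256) − (-2.0522549781) = -6.0820183475
Divide by 2^2 − 1 = 3.
(4×(-2.0335683314) − (-2.0522549781))/(4 − 1) = -2.0273394492
Shift from A(h/2): +0.0062288822.

-2.027339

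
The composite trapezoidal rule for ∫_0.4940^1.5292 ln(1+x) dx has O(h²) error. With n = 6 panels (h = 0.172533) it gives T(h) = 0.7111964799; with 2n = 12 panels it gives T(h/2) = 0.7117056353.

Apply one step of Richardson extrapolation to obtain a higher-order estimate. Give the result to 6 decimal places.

0.711875

r = 2: numerator weight 4, denominator 3.
Weighted: 2.8468225412 − 0.7111964799 = 2.1356260613
Divide by 2^2 − 1 = 3.
Extrapolated: 2.1356260613 / 3 = 0.7118753538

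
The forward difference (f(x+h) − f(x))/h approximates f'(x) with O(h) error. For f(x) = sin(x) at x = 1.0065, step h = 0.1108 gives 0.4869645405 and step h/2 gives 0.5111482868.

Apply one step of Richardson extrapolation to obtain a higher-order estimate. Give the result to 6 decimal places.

0.535332

The method has order 1: 2^1 = 2.
Weighted: 1.0222965736 − 0.4869645405 = 0.5353320331
Divide by 2^1 − 1 = 1.
Extrapolated: 0.5353320331 / 1 = 0.5353320331
Shift from A(h/2): +0.0241837463.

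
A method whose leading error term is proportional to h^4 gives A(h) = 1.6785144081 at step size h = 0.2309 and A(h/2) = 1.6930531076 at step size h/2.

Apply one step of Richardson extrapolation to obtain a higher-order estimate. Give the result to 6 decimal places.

1.694022

Leading term ∝ h^4; use weight 16 = 2^4.
16*1.6930531076 = 27.0888497216; 27.0888497216 − 1.6785144081 = 25.4103353135
Extrapolated: 25.4103353135 / 15 = 1.6940223542
Gap between inputs: 1.454e-02; correction applied: +0.0009692466.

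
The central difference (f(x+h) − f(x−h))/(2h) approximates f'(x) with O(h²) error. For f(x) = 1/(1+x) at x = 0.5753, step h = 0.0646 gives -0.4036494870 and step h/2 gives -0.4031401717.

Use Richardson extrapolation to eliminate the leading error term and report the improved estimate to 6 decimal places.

Error is O(h^2); halving h shrinks it by 2^2 = 4.
Top: 4(-0.4031401717) − (-0.4036494870) = -1.2089111998
(4 × (-0.4031401717) − (-0.4036494870))/(4 − 1) = -0.4029703999

-0.402970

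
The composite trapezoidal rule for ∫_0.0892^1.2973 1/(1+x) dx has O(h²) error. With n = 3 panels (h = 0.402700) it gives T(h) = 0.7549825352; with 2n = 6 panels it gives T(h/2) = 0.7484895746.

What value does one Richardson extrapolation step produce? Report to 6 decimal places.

With r = 2 the leading error scales as h^2, so the weight is 2^2 = 4.
Weighted: 2.9939582984 − 0.7549825352 = 2.2389757632
Divide by 2^2 − 1 = 3.
Extrapolated: 2.2389757632 / 3 = 0.7463252544
Shift from A(h/2): −0.0021643202.

0.746325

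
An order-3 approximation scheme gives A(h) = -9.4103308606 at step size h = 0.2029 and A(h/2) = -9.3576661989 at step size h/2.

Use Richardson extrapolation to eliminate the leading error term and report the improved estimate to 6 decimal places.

Leading term ∝ h^3; use weight 8 = 2^3.
8 × (-9.3576661989) − (-9.4103308606) = -65.4509987306
R = (-65.4509987306)/7 = -9.3501426758

-9.350143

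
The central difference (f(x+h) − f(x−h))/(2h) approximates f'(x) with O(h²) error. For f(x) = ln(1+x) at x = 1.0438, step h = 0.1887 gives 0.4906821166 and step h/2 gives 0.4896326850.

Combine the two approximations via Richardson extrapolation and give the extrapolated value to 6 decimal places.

Order 2 gives 2^r = 4 and 2^r − 1 = 3.
4×0.4896326850 − 0.4906821166 = 1.4678486234
Denominator 4 − 1 = 3.
Extrapolated: 1.4678486234 / 3 = 0.4892828745
Shift from A(h/2): −0.0003498105.

0.489283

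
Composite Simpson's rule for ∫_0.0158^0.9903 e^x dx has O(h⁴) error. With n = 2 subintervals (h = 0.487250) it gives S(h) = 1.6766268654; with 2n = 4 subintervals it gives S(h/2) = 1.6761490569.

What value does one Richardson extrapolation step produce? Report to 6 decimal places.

1.676117

Leading term ∝ h^4; use weight 16 = 2^4.
16 × 1.6761490569 = 26.8183849104; subtract 1.6766268654 → 25.1417580450
Divide by 2^4 − 1 = 15.
R = 25.1417580450/15 = 1.6761172030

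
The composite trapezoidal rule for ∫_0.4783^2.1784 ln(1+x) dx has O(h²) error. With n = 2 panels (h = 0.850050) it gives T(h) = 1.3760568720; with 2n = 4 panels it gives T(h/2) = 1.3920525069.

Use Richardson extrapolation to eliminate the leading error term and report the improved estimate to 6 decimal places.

Method order is 2; weight 2^2 = 4.
4*1.3920525069 − 1.3760568720 = 4.1921531556
R = 4.1921531556/3 = 1.3973843852

1.397384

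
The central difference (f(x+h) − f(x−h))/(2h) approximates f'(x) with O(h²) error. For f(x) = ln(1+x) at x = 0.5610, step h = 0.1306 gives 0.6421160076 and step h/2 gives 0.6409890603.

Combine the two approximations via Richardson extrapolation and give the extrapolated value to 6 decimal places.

0.640613

Error is O(h^2); halving h shrinks it by 2^2 = 4.
4*0.6409890603 = 2.5639562412; 2.5639562412 − 0.6421160076 = 1.9218402336
Denominator 4 − 1 = 3.
R = 1.9218402336/3 = 0.6406134112
Shift from A(h/2): −0.0003756491.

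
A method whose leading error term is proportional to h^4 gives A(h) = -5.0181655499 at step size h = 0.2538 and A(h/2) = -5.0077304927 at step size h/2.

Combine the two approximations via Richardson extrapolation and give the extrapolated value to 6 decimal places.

-5.007035

Order 4 gives 2^r = 16 and 2^r − 1 = 15.
Difference of the inputs: -5.0077304927 − (-5.0181655499) = 0.0104350572
Correction (A(h/2) − A(h))/(16 − 1) = 0.0104350572/15 = 0.0006956705
R = A(h/2) + (A(h/2) − A(h))/15 = -5.0077304927 + 0.0006956705 = -5.0070348222
Gap between inputs: 1.044e-02; correction applied: +0.0006956705.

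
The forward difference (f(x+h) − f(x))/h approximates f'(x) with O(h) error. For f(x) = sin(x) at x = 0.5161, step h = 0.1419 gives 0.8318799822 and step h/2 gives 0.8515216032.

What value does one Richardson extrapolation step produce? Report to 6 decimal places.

0.871163

Leading term ∝ h^1; use weight 2 = 2^1.
A(h/2) − A(h) = 0.8515216032 − 0.8318799822 = 0.0196416210
Divide by 2^1 − 1 = 1: 0.0196416210/1 = 0.0196416210
R = 0.8515216032 + 0.0196416210 = 0.8711632242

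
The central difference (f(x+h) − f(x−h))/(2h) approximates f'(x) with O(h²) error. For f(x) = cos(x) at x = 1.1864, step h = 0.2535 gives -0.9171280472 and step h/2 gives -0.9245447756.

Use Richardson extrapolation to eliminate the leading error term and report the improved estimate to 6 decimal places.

Leading term ∝ h^2; use weight 4 = 2^2.
Numerator 4*A(h/2) − A(h) = 4*(-0.9245447756) − (-0.9171280472) = -2.7810510552
Denominator 4 − 1 = 3.
(-2.7810510552) ÷ 3 = -0.9270170184

-0.927017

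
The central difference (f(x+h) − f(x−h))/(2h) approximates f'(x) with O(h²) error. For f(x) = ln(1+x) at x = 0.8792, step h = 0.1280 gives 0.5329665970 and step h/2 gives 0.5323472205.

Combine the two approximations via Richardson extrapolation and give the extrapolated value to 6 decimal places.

0.532141

r = 2: numerator weight 4, denominator 3.
Difference of the inputs: 0.5323472205 − 0.5329665970 = -0.0006193765
Correction (A(h/2) − A(h))/(4 − 1) = (-0.0006193765)/3 = -0.0002064588
R = 0.5323472205 − 0.0002064588 = 0.5321407617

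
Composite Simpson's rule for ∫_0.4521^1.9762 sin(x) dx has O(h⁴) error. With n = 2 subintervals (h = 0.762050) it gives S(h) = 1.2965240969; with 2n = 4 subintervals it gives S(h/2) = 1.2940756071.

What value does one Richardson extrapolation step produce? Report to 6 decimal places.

1.293912

Order 4 gives 2^r = 16 and 2^r − 1 = 15.
Numerator 16·A(h/2) − A(h) = 16·1.2940756071 − 1.2965240969 = 19.4086856167
Denominator 16 − 1 = 15.
Result: 1.2939123744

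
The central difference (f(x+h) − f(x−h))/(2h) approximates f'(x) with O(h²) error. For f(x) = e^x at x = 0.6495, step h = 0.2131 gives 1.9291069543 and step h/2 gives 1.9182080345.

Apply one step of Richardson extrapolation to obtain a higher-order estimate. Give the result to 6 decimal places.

Error is O(h^2); halving h shrinks it by 2^2 = 4.
Numerator 4×A(h/2) − A(h) = 4×1.9182080345 − 1.9291069543 = 5.7437251837
Denominator 4 − 1 = 3.
5.7437251837 ÷ 3 = 1.9145750612

1.914575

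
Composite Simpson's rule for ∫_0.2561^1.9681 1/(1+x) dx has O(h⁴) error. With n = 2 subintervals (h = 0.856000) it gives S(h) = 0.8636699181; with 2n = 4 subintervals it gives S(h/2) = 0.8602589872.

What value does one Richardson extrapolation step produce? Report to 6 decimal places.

Leading term ∝ h^4; use weight 16 = 2^4.
A(h/2) − A(h) = 0.8602589872 − 0.8636699181 = -0.0034109309
Divide by 2^4 − 1 = 15: (-0.0034109309)/15 = -0.0002273954
R = 0.8602589872 − 0.0002273954 = 0.8600315918
Gap between inputs: 3.411e-03; correction applied: −0.0002273954.

0.860032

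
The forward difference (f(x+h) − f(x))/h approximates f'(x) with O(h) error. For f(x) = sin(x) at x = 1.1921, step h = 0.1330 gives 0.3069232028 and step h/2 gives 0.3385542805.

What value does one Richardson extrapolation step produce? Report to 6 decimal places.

0.370185

Leading term ∝ h^1; use weight 2 = 2^1.
2*0.3385542805 = 0.6771085610; subtract 0.3069232028 → 0.3701853582
Denominator 2 − 1 = 1.
0.3701853582 ÷ 1 = 0.3701853582
Shift from A(h/2): +0.0316310777.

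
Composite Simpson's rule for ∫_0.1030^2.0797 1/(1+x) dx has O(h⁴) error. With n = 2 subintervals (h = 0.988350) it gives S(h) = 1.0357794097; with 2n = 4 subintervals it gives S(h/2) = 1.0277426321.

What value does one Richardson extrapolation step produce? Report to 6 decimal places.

1.027207

Error is O(h^4); halving h shrinks it by 2^4 = 16.
Numerator 16·A(h/2) − A(h) = 16·1.0277426321 − 1.0357794097 = 15.4081027039
Divide by 2^4 − 1 = 15.
Result: 1.0272068469
Gap between inputs: 8.037e-03; correction applied: −0.0005357852.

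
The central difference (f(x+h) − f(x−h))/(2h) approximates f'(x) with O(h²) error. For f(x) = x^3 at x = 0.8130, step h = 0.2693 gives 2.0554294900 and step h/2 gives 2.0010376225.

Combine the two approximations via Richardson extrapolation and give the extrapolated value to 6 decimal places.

r = 2, so 2^r = 4.
Numerator 4·A(h/2) − A(h) = 4·2.0010376225 − 2.0554294900 = 5.9487210000
Extrapolated: 5.9487210000 / 3 = 1.9829070000
Gap between inputs: 5.439e-02; correction applied: −0.0181306225.

1.982907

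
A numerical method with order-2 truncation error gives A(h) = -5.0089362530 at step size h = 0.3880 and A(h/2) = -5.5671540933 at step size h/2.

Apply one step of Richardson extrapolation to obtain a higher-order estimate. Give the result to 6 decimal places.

-5.753227

Error is O(h^2); halving h shrinks it by 2^2 = 4.
Difference of the inputs: -5.5671540933 − (-5.0089362530) = -0.5582178403
Divide by 2^2 − 1 = 3: (-0.5582178403)/3 = -0.1860726134
R = -5.5671540933 − 0.1860726134 = -5.7532267067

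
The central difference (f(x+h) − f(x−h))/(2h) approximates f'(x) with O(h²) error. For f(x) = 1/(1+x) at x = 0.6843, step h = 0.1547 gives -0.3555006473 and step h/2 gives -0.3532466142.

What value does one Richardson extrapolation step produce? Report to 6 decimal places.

-0.352495

With r = 2 the leading error scales as h^2, so the weight is 2^2 = 4.
Difference of the inputs: -0.3532466142 − (-0.3555006473) = 0.0022540331
Correction (A(h/2) − A(h))/(4 − 1) = 0.0022540331/3 = 0.0007513444
R = A(h/2) + (A(h/2) − A(h))/3 = -0.3532466142 + 0.0007513444 = -0.3524952698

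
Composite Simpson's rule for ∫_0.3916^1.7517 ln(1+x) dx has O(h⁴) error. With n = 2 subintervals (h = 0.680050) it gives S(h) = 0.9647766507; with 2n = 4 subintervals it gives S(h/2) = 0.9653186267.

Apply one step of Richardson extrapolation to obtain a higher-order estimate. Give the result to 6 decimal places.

0.965355

The method has order 4: 2^4 = 16.
A(h/2) − A(h) = 0.9653186267 − 0.9647766507 = 0.0005419760
Divide by 2^4 − 1 = 15: 0.0005419760/15 = 0.0000361317
R = A(h/2) + (A(h/2) − A(h))/15 = 0.9653186267 + 0.0000361317 = 0.9653547584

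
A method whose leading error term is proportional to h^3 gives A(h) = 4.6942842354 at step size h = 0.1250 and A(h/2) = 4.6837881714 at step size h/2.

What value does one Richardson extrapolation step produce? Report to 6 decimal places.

4.682289

Order 3 gives 2^r = 8 and 2^r − 1 = 7.
Numerator 8 × A(h/2) − A(h) = 8 × 4.6837881714 − 4.6942842354 = 32.7760211358
Denominator 8 − 1 = 7.
Extrapolated: 32.7760211358 / 7 = 4.6822887337
Correction |R − A(h/2)| = 1.499e-03; gap |A(h/2) − A(h)| = 1.050e-02.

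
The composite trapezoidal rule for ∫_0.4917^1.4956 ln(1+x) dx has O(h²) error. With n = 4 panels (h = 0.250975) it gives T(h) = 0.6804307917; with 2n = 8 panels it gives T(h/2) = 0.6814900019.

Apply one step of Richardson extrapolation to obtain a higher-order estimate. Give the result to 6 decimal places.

0.681843

Leading term ∝ h^2; use weight 4 = 2^2.
2^2·A(h/2) = 2.7259600076; minus A(h) gives 2.0455292159.
R = 2.0455292159/3 = 0.6818430720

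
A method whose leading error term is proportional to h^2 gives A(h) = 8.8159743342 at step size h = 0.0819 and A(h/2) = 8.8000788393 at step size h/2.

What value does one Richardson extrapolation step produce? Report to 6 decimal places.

Order 2 gives 2^r = 4 and 2^r − 1 = 3.
4 × 8.8000788393 = 35.2003153572; subtract 8.8159743342 → 26.3843410230
Denominator 4 − 1 = 3.
26.3843410230 ÷ 3 = 8.7947803410

8.794780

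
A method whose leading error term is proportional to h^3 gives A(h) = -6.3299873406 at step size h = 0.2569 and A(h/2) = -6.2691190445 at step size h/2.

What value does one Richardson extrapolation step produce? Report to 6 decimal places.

r = 3, so 2^r = 8.
2^3×A(h/2) = -50.1529523560; minus A(h) gives -43.8229650154.
Denominator 8 − 1 = 7.
R = (-43.8229650154)/7 = -6.2604235736

-6.260424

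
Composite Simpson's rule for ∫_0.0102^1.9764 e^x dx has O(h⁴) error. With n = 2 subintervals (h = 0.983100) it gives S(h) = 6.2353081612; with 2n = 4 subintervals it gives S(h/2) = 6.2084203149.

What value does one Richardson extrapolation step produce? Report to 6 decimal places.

6.206628

Order 4 gives 2^r = 16 and 2^r − 1 = 15.
A(h/2) − A(h) = 6.2084203149 − 6.2353081612 = -0.0268878463
Correction (A(h/2) − A(h))/(16 − 1) = (-0.0268878463)/15 = -0.0017925231
R = 6.2084203149 − 0.0017925231 = 6.2066277918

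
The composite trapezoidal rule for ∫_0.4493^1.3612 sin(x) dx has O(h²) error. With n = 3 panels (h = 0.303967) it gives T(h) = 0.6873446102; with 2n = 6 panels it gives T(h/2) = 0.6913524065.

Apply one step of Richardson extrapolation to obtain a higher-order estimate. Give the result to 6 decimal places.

0.692688

Leading term ∝ h^2; use weight 4 = 2^2.
Weighted: 2.7654096260 − 0.6873446102 = 2.0780650158
Denominator 4 − 1 = 3.
Extrapolated: 2.0780650158 / 3 = 0.6926883386
Correction |R − A(h/2)| = 1.336e-03; gap |A(h/2) − A(h)| = 4.008e-03.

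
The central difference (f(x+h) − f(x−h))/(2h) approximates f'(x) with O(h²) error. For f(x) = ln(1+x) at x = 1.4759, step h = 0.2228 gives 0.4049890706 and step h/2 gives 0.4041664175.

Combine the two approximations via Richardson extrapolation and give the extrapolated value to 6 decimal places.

0.403892

The method has order 2: 2^2 = 4.
4·0.4041664175 = 1.6166656700; 1.6166656700 − 0.4049890706 = 1.2116765994
Denominator 4 − 1 = 3.
1.2116765994 ÷ 3 = 0.4038921998
Gap between inputs: 8.227e-04; correction applied: −0.0002742177.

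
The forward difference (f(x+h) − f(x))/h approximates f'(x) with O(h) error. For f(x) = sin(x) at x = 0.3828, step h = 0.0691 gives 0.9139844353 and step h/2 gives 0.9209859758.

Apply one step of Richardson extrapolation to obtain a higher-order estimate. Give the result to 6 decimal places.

0.927988

Method order is 1; weight 2^1 = 2.
2×0.9209859758 = 1.8419719516; 1.8419719516 − 0.9139844353 = 0.9279875163
Denominator 2 − 1 = 1.
So the Richardson estimate is 0.9279875163.
Shift from A(h/2): +0.0070015405.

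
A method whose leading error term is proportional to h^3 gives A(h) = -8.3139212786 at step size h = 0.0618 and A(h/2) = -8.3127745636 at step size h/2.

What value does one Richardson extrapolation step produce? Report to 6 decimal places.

With r = 3 the leading error scales as h^3, so the weight is 2^3 = 8.
8*(-8.3127745636) = -66.5021965088; (-66.5021965088) − (-8.3139212786) = -58.1882752302
(8*(-8.3127745636) − (-8.3139212786))/(8 − 1) = -8.3126107472
Shift from A(h/2): +0.0001638164.

-8.312611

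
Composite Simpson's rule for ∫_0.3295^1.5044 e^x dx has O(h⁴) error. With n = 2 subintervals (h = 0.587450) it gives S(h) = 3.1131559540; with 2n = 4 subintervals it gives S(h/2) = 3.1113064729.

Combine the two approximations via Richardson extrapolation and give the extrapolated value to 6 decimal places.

3.111183

Error is O(h^4); halving h shrinks it by 2^4 = 16.
16·3.1113064729 − 3.1131559540 = 46.6677476124
Denominator 16 − 1 = 15.
Result: 3.1111831742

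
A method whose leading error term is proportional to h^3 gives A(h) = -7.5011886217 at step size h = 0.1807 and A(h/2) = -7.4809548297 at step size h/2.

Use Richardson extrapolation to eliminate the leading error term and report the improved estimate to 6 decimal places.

-7.478064

Leading term ∝ h^3; use weight 8 = 2^3.
Weighted: (-59.8476386376) − (-7.5011886217) = -52.3464500159
(8×(-7.4809548297) − (-7.5011886217))/(8 − 1) = -7.4780642880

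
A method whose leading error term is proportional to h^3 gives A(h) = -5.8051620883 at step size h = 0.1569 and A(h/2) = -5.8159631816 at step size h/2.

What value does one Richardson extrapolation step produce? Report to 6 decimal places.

-5.817506

r = 3, so 2^r = 8.
8×(-5.8159631816) − (-5.8051620883) = -40.7225433645
Denominator 8 − 1 = 7.
So the Richardson estimate is -5.8175061949.
Gap between inputs: 1.080e-02; correction applied: −0.0015430133.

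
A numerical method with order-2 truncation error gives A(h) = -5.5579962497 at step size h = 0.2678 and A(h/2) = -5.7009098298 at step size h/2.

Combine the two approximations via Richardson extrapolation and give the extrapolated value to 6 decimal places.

Error is O(h^2); halving h shrinks it by 2^2 = 4.
Weighted: (-22.8036393192) − (-5.5579962497) = -17.2456430695
Denominator 4 − 1 = 3.
Extrapolated: (-17.2456430695) / 3 = -5.7485476898
Gap between inputs: 1.429e-01; correction applied: −0.0476378600.

-5.748548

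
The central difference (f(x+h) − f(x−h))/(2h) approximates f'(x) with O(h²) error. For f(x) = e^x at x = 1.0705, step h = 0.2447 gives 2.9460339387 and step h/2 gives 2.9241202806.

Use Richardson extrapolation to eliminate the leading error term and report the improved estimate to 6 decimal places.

The method has order 2: 2^2 = 4.
4*2.9241202806 − 2.9460339387 = 8.7504471837
R = 8.7504471837/3 = 2.9168157279

2.916816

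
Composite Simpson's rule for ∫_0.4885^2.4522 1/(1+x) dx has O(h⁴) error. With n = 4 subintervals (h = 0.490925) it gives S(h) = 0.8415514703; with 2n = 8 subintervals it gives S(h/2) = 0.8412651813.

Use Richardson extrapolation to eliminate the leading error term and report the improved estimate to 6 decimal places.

Leading term ∝ h^4; use weight 16 = 2^4.
2^4×A(h/2) = 13.4602429008; minus A(h) gives 12.6186914305.
Divide by 2^4 − 1 = 15.
Extrapolated: 12.6186914305 / 15 = 0.8412460954

0.841246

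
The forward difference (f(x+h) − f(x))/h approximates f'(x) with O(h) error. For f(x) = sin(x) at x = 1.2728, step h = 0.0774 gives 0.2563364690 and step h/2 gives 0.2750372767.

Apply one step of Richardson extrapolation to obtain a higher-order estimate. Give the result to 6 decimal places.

The method has order 1: 2^1 = 2.
Numerator 2×A(h/2) − A(h) = 2×0.2750372767 − 0.2563364690 = 0.2937380844
Divide by 2^1 − 1 = 1.
0.2937380844 ÷ 1 = 0.2937380844
Shift from A(h/2): +0.0187008077.

0.293738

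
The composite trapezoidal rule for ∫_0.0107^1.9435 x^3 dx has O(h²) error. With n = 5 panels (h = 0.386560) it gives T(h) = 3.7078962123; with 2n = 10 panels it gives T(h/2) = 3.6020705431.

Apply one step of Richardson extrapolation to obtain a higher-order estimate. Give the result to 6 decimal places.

r = 2, so 2^r = 4.
A(h/2) − A(h) = 3.6020705431 − 3.7078962123 = -0.1058256692
Correction (A(h/2) − A(h))/(4 − 1) = (-0.1058256692)/3 = -0.0352752231
R = A(h/2) + (A(h/2) − A(h))/3 = 3.6020705431 − 0.0352752231 = 3.5667953200

3.566795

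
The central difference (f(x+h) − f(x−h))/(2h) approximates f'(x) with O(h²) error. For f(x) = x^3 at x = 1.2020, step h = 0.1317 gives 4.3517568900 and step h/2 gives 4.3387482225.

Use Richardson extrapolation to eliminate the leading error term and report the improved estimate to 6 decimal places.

Leading term ∝ h^2; use weight 4 = 2^2.
Weighted: 17.3549928900 − 4.3517568900 = 13.0032360000
Extrapolated: 13.0032360000 / 3 = 4.3344120000

4.334412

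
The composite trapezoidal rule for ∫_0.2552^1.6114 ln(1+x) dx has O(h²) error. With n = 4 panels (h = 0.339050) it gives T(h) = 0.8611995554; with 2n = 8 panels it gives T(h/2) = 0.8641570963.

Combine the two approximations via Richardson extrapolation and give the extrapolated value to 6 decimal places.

0.865143

Leading term ∝ h^2; use weight 4 = 2^2.
Difference of the inputs: 0.8641570963 − 0.8611995554 = 0.0029575409
Divide by 2^2 − 1 = 3: 0.0029575409/3 = 0.0009858470
R = A(h/2) + (A(h/2) − A(h))/3 = 0.8641570963 + 0.0009858470 = 0.8651429433
Gap between inputs: 2.958e-03; correction applied: +0.0009858470.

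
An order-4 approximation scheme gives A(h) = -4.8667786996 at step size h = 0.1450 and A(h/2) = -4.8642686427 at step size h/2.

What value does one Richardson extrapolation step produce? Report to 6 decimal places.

-4.864101

The method has order 4: 2^4 = 16.
Weighted: (-77.8282982832) − (-4.8667786996) = -72.9615195836
Divide by 2^4 − 1 = 15.
Extrapolated: (-72.9615195836) / 15 = -4.8641013056
Shift from A(h/2): +0.0001673371.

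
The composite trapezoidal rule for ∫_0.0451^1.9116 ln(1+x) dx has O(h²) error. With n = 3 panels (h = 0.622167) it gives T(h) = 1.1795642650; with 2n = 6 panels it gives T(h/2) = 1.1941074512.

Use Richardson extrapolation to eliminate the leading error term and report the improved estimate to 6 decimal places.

r = 2: numerator weight 4, denominator 3.
4×1.1941074512 − 1.1795642650 = 3.5968655398
Denominator 4 − 1 = 3.
R = 3.5968655398/3 = 1.1989551799
Correction |R − A(h/2)| = 4.848e-03; gap |A(h/2) − A(h)| = 1.454e-02.

1.198955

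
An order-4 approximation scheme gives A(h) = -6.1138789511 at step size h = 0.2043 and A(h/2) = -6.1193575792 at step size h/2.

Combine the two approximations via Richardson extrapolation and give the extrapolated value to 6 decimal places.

-6.119723

r = 4, so 2^r = 16.
A(h/2) − A(h) = -6.1193575792 − (-6.1138789511) = -0.0054786281
Correction (A(h/2) − A(h))/(16 − 1) = (-0.0054786281)/15 = -0.0003652419
R = -6.1193575792 − 0.0003652419 = -6.1197228211
Gap between inputs: 5.479e-03; correction applied: −0.0003652419.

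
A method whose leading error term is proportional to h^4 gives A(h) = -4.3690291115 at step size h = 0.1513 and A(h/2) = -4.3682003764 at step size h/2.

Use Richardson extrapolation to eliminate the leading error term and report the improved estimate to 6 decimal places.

-4.368145

Leading term ∝ h^4; use weight 16 = 2^4.
16 × (-4.3682003764) = -69.8912060224; (-69.8912060224) − (-4.3690291115) = -65.5221769109
Denominator 16 − 1 = 15.
R = (-65.5221769109)/15 = -4.3681451274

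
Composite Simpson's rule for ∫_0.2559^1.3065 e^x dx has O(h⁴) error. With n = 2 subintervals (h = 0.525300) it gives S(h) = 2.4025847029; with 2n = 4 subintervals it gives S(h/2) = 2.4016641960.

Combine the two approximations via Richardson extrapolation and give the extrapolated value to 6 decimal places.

2.401603

The method has order 4: 2^4 = 16.
Numerator 16*A(h/2) − A(h) = 16*2.4016641960 − 2.4025847029 = 36.0240424331
Denominator 16 − 1 = 15.
So the Richardson estimate is 2.4016028289.
Shift from A(h/2): −0.0000613671.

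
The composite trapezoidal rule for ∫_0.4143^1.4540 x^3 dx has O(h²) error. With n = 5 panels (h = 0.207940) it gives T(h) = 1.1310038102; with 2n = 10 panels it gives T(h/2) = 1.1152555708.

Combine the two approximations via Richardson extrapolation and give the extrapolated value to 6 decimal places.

1.110006

The method has order 2: 2^2 = 4.
4×1.1152555708 = 4.4610222832; 4.4610222832 − 1.1310038102 = 3.3300184730
R = 3.3300184730/3 = 1.1100061577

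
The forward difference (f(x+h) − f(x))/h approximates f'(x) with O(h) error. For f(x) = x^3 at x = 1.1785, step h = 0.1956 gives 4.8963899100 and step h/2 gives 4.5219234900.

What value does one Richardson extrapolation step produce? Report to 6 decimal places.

4.147457

Leading term ∝ h^1; use weight 2 = 2^1.
Weighted: 9.0438469800 − 4.8963899100 = 4.1474570700
Extrapolated: 4.1474570700 / 1 = 4.1474570700
Shift from A(h/2): −0.3744664200.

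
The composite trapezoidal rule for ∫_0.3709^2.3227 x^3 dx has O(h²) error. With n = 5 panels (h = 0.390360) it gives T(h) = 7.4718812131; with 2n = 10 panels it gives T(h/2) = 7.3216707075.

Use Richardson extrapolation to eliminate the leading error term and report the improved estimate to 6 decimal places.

Error is O(h^2); halving h shrinks it by 2^2 = 4.
4×7.3216707075 − 7.4718812131 = 21.8148016169
Divide by 2^2 − 1 = 3.
21.8148016169 ÷ 3 = 7.2716005390

7.271601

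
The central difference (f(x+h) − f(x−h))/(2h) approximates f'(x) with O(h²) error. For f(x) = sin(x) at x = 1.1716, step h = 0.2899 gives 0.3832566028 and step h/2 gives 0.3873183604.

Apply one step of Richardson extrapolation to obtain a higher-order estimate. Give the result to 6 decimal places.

0.388672

The method has order 2: 2^2 = 4.
Top: 4(0.3873183604) − (0.3832566028) = 1.1660168388
(4×0.3873183604 − 0.3832566028)/(4 − 1) = 0.3886722796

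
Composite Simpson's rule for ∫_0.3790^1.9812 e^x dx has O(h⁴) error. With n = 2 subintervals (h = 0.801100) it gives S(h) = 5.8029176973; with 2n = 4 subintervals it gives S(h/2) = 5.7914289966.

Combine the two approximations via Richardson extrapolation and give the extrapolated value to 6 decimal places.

Error is O(h^4); halving h shrinks it by 2^4 = 16.
Top: 16(5.7914289966) − (5.8029176973) = 86.8599462483
Denominator 16 − 1 = 15.
86.8599462483 ÷ 15 = 5.7906630832
Gap between inputs: 1.149e-02; correction applied: −0.0007659134.

5.790663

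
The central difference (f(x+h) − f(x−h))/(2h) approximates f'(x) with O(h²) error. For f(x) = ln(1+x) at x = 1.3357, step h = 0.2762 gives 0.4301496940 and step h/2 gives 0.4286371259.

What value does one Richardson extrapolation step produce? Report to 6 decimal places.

0.428133

Order 2 gives 2^r = 4 and 2^r − 1 = 3.
4*0.4286371259 = 1.7145485036; subtract 0.4301496940 → 1.2843988096
Denominator 4 − 1 = 3.
(4*0.4286371259 − 0.4301496940)/(4 − 1) = 0.4281329365
Shift from A(h/2): −0.0005041894.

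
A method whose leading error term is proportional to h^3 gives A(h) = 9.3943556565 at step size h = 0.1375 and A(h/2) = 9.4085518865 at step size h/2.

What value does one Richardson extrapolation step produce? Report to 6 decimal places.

9.410580

r = 3, so 2^r = 8.
Top: 8(9.4085518865) − (9.3943556565) = 65.8740594355
Denominator 8 − 1 = 7.
(8 × 9.4085518865 − 9.3943556565)/(8 − 1) = 9.4105799194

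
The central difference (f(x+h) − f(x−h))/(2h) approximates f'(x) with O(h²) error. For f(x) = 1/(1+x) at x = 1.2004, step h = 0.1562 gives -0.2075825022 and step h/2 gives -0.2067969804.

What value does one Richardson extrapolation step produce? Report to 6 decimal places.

-0.206535

r = 2: numerator weight 4, denominator 3.
Top: 4(-0.2067969804) − (-0.2075825022) = -0.6196054194
Divide by 2^2 − 1 = 3.
So the Richardson estimate is -0.2065351398.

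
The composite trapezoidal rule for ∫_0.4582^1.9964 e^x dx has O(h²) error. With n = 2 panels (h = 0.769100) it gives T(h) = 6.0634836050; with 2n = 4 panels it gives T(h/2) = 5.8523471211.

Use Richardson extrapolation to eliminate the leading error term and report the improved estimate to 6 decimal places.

r = 2, so 2^r = 4.
Top: 4(5.8523471211) − (6.0634836050) = 17.3459048794
Extrapolated: 17.3459048794 / 3 = 5.7819682931

5.781968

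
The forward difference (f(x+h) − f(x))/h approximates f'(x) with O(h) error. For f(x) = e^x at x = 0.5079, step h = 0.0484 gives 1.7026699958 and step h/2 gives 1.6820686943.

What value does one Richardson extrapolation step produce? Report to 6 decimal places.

The method has order 1: 2^1 = 2.
Weighted: 3.3641373886 − 1.7026699958 = 1.6614673928
1.6614673928 ÷ 1 = 1.6614673928

1.661467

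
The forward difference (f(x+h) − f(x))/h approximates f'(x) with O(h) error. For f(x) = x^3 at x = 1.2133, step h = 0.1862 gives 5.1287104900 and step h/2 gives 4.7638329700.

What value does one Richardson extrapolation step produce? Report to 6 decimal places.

4.398955

Error is O(h^1); halving h shrinks it by 2^1 = 2.
Difference of the inputs: 4.7638329700 − 5.1287104900 = -0.3648775200
Correction (A(h/2) − A(h))/(2 − 1) = (-0.3648775200)/1 = -0.3648775200
R = A(h/2) + (A(h/2) − A(h))/1 = 4.7638329700 − 0.3648775200 = 4.3989554500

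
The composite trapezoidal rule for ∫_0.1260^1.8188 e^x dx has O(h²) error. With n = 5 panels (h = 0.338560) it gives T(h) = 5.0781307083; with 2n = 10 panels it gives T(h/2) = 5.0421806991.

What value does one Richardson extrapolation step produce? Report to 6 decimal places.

5.030197

Method order is 2; weight 2^2 = 4.
Top: 4(5.0421806991) − (5.0781307083) = 15.0905920881
Extrapolated: 15.0905920881 / 3 = 5.0301973627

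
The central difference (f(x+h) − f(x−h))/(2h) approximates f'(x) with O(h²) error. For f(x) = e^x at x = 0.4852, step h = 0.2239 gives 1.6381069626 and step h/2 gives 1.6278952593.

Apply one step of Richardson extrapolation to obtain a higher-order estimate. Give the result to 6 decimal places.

Order 2 gives 2^r = 4 and 2^r − 1 = 3.
Difference of the inputs: 1.6278952593 − 1.6381069626 = -0.0102117033
Correction (A(h/2) − A(h))/(4 − 1) = (-0.0102117033)/3 = -0.0034039011
R = 1.6278952593 − 0.0034039011 = 1.6244913582

1.624491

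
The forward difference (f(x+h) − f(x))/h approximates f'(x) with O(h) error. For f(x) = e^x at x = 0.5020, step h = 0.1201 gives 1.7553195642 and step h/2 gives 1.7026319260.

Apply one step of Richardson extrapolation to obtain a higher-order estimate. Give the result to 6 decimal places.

1.649944

r = 1: numerator weight 2, denominator 1.
Difference of the inputs: 1.7026319260 − 1.7553195642 = -0.0526876382
Divide by 2^1 − 1 = 1: (-0.0526876382)/1 = -0.0526876382
R = A(h/2) + (A(h/2) − A(h))/1 = 1.7026319260 − 0.0526876382 = 1.6499442878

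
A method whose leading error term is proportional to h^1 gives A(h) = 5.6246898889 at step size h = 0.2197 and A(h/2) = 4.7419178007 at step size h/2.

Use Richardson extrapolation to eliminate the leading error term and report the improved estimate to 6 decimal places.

3.859146

Leading term ∝ h^1; use weight 2 = 2^1.
2^1×A(h/2) = 9.4838356014; minus A(h) gives 3.8591457125.
(2×4.7419178007 − 5.6246898889)/(2 − 1) = 3.8591457125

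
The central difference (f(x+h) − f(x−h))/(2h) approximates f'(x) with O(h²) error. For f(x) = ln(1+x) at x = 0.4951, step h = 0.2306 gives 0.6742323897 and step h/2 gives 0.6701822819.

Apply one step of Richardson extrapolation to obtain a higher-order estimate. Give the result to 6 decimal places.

Leading term ∝ h^2; use weight 4 = 2^2.
4 × 0.6701822819 = 2.6807291276; subtract 0.6742323897 → 2.0064967379
Denominator 4 − 1 = 3.
2.0064967379 ÷ 3 = 0.6688322460
Shift from A(h/2): −0.0013500359.

0.668832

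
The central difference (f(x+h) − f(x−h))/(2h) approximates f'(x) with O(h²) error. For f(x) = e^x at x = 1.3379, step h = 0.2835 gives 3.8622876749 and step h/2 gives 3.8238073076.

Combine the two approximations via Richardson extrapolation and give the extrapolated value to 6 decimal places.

3.810981

The method has order 2: 2^2 = 4.
4*3.8238073076 = 15.2952292304; 15.2952292304 − 3.8622876749 = 11.4329415555
Denominator 4 − 1 = 3.
R = 11.4329415555/3 = 3.8109805185
Correction |R − A(h/2)| = 1.283e-02; gap |A(h/2) − A(h)| = 3.848e-02.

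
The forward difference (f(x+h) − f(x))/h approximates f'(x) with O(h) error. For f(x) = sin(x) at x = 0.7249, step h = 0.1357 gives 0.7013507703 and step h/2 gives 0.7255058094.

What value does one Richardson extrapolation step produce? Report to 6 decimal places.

0.749661

r = 1: numerator weight 2, denominator 1.
Top: 2(0.7255058094) − (0.7013507703) = 0.7496608485
Extrapolated: 0.7496608485 / 1 = 0.7496608485
Gap between inputs: 2.416e-02; correction applied: +0.0241550391.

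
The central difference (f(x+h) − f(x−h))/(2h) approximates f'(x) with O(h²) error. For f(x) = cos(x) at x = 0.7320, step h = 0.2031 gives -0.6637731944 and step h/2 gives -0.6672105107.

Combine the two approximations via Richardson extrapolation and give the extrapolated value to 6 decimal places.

-0.668356

With r = 2 the leading error scales as h^2, so the weight is 2^2 = 4.
2^2 × A(h/2) = -2.6688420428; minus A(h) gives -2.0050688484.
Denominator 4 − 1 = 3.
(4 × (-0.6672105107) − (-0.6637731944))/(4 − 1) = -0.6683562828
Shift from A(h/2): −0.0011457721.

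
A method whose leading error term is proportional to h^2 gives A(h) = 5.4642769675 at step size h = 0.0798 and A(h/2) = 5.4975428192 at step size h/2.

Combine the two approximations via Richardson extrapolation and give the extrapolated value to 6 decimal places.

5.508631

r = 2, so 2^r = 4.
Difference of the inputs: 5.4975428192 − 5.4642769675 = 0.0332658517
Correction (A(h/2) − A(h))/(4 − 1) = 0.0332658517/3 = 0.0110886172
R = A(h/2) + (A(h/2) − A(h))/3 = 5.4975428192 + 0.0110886172 = 5.5086314364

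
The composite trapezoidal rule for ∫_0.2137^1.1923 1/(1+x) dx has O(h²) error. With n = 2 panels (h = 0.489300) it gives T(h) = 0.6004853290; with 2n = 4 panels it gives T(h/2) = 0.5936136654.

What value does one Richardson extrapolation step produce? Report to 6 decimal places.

r = 2, so 2^r = 4.
Top: 4(0.5936136654) − (0.6004853290) = 1.7739693326
Divide by 2^2 − 1 = 3.
Result: 0.5913231109
Shift from A(h/2): −0.0022905545.

0.591323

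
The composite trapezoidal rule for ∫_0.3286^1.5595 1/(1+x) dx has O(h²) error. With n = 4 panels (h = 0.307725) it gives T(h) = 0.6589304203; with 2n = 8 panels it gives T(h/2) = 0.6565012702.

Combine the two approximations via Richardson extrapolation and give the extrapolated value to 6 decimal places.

0.655692

Error is O(h^2); halving h shrinks it by 2^2 = 4.
Top: 4(0.6565012702) − (0.6589304203) = 1.9670746605
(4 × 0.6565012702 − 0.6589304203)/(4 − 1) = 0.6556915535
Shift from A(h/2): −0.0008097167.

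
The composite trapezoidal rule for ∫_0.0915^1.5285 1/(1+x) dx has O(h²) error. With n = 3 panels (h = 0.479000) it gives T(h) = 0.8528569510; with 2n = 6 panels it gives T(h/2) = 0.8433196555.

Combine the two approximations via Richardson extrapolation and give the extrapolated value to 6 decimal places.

0.840141

Error is O(h^2); halving h shrinks it by 2^2 = 4.
4·0.8433196555 − 0.8528569510 = 2.5204216710
Denominator 4 − 1 = 3.
So the Richardson estimate is 0.8401405570.
Correction |R − A(h/2)| = 3.179e-03; gap |A(h/2) − A(h)| = 9.537e-03.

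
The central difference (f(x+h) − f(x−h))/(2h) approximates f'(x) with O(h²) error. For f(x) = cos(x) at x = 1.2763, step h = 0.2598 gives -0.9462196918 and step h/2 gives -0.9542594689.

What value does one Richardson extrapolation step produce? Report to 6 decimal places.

-0.956939

Error is O(h^2); halving h shrinks it by 2^2 = 4.
Top: 4(-0.9542594689) − (-0.9462196918) = -2.8708181838
(4·(-0.9542594689) − (-0.9462196918))/(4 − 1) = -0.9569393946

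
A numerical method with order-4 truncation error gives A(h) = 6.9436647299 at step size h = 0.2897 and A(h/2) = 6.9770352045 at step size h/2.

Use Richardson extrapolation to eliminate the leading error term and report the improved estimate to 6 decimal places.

6.979260

With r = 4 the leading error scales as h^4, so the weight is 2^4 = 16.
Numerator 16 × A(h/2) − A(h) = 16 × 6.9770352045 − 6.9436647299 = 104.6888985421
Divide by 2^4 − 1 = 15.
So the Richardson estimate is 6.9792599028.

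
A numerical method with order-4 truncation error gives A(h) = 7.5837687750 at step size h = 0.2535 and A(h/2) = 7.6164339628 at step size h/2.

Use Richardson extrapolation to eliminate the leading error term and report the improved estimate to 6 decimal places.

7.618612

r = 4, so 2^r = 16.
A(h/2) − A(h) = 7.6164339628 − 7.5837687750 = 0.0326651878
Divide by 2^4 − 1 = 15: 0.0326651878/15 = 0.0021776792
R = A(h/2) + (A(h/2) − A(h))/15 = 7.6164339628 + 0.0021776792 = 7.6186116420
Shift from A(h/2): +0.0021776792.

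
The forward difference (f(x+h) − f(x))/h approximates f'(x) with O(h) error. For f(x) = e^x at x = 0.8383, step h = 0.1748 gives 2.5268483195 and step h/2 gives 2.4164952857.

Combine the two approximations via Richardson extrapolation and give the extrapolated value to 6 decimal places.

Method order is 1; weight 2^1 = 2.
2·2.4164952857 − 2.5268483195 = 2.3061422519
Divide by 2^1 − 1 = 1.
2.3061422519 ÷ 1 = 2.3061422519

2.306142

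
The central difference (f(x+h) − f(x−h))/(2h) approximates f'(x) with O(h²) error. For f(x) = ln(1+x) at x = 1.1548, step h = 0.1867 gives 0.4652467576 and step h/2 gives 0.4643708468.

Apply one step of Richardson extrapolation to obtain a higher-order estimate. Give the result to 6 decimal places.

With r = 2 the leading error scales as h^2, so the weight is 2^2 = 4.
Difference of the inputs: 0.4643708468 − 0.4652467576 = -0.0008759108
Divide by 2^2 − 1 = 3: (-0.0008759108)/3 = -0.0002919703
R = A(h/2) + (A(h/2) − A(h))/3 = 0.4643708468 − 0.0002919703 = 0.4640788765
Gap between inputs: 8.759e-04; correction applied: −0.0002919703.

0.464079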